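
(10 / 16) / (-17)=-5 / 136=-0.04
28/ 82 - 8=-314/ 41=-7.66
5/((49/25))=125/49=2.55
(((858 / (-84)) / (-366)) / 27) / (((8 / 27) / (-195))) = -9295 / 13664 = -0.68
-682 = -682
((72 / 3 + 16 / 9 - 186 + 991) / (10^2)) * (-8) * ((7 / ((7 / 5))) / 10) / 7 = -7477 / 1575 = -4.75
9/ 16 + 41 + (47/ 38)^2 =248901/ 5776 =43.09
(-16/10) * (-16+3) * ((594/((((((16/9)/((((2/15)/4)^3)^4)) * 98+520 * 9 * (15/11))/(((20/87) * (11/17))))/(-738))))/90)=-5675384/34868696940000002403375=-0.00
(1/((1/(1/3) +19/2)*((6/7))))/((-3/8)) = -56/225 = -0.25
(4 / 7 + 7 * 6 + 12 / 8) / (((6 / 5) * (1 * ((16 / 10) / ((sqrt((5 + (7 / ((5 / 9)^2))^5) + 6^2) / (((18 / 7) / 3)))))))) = 617 * sqrt(14650696454558) / 36000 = 65601.20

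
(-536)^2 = 287296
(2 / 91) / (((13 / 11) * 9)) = 22 / 10647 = 0.00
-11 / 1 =-11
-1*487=-487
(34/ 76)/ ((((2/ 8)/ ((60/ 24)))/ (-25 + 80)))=4675/ 19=246.05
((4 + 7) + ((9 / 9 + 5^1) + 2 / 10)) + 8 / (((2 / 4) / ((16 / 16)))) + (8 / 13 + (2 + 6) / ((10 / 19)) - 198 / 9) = 1756 / 65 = 27.02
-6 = -6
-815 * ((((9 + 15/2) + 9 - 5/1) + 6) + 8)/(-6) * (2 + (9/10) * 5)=243685/8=30460.62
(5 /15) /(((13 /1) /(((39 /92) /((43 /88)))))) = 22 /989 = 0.02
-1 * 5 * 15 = -75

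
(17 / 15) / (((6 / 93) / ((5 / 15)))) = 527 / 90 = 5.86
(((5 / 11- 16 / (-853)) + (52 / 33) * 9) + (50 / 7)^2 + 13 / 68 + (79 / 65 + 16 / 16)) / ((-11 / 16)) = -553417563196 / 5588467885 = -99.03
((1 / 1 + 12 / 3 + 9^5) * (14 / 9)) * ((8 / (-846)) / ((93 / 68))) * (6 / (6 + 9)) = -449755264 / 1770255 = -254.06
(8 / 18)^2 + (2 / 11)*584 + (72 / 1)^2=4713728 / 891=5290.38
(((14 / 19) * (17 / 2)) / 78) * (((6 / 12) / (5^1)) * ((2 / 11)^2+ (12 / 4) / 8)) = 9401 / 2869152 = 0.00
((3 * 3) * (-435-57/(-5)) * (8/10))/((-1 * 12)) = 6354/25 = 254.16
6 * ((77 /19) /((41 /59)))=27258 /779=34.99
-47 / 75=-0.63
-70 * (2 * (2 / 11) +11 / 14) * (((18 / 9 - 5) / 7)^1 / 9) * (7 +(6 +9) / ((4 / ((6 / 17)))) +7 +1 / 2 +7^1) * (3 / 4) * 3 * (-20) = -5150700 / 1309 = -3934.84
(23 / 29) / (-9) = -23 / 261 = -0.09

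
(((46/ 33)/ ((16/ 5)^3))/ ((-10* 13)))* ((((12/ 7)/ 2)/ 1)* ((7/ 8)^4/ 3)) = -197225/ 3598712832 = -0.00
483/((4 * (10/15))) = 1449/8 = 181.12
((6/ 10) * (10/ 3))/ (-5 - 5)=-1/ 5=-0.20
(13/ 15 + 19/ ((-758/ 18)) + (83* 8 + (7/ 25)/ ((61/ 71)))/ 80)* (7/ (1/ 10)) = 8466668623/ 13871400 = 610.37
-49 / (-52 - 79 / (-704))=34496 / 36529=0.94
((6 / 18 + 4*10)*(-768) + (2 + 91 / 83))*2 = -5141502 / 83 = -61945.81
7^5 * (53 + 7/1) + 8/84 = 21176822/21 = 1008420.10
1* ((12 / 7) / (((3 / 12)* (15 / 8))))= 3.66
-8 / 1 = -8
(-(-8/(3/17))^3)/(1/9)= 838485.33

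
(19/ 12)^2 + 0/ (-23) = 361/ 144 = 2.51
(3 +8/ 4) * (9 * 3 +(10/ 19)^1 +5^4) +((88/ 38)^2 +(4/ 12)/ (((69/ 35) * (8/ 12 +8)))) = 2116476959/ 647634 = 3268.01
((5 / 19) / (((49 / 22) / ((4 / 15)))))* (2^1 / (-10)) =-88 / 13965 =-0.01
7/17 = 0.41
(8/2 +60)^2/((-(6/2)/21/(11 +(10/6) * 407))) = -59293696/3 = -19764565.33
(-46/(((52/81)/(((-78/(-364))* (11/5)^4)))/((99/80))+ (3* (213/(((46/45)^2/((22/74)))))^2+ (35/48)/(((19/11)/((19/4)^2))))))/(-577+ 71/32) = 16949368489893732237312/2335386450895406258578744115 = 0.00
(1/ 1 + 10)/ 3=3.67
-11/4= -2.75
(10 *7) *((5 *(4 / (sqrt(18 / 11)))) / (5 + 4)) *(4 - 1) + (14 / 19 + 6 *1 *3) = 356 / 19 + 700 *sqrt(22) / 9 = 383.55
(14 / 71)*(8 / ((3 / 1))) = 112 / 213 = 0.53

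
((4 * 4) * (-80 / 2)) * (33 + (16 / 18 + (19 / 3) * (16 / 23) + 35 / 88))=-56385680 / 2277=-24763.14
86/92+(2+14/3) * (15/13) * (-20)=-152.91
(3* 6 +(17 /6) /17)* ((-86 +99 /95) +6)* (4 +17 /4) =-8993699 /760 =-11833.81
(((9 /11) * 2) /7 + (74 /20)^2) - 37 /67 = 6898371 /515900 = 13.37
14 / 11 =1.27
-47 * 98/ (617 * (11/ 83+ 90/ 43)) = -349762/ 104273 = -3.35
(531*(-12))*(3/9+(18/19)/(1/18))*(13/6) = -4560582/19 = -240030.63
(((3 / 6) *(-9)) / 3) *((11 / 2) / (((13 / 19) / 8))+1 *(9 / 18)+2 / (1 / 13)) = -7083 / 52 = -136.21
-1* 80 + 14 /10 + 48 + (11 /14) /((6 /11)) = -12247 /420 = -29.16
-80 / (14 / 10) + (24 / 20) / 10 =-57.02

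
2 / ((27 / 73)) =146 / 27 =5.41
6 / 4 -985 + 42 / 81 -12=-994.98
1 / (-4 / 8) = -2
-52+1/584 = -30367/584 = -52.00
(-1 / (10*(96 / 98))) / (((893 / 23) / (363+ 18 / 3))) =-0.97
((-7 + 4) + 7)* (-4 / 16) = -1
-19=-19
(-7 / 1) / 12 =-7 / 12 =-0.58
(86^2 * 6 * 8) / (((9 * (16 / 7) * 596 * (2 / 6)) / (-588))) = -7610484 / 149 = -51077.07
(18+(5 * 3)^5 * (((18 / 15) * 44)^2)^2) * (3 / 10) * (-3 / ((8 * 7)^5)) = -26558558484561 / 2753658880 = -9644.83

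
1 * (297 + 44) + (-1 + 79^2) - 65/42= 276337/42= 6579.45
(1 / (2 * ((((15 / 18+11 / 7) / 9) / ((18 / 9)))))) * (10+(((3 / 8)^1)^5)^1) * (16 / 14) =8853921 / 206848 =42.80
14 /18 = 7 /9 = 0.78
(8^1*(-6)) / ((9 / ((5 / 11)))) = -80 / 33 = -2.42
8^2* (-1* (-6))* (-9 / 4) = -864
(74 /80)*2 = 37 /20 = 1.85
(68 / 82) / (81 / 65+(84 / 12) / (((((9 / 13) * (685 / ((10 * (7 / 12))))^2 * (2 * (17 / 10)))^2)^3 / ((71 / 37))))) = 99816972450113567775851020974608960306617586507489280 / 149996454980464777639638571815528748018196517882015353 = 0.67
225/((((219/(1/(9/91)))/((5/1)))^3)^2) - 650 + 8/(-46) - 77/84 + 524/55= -21146778655275917223522013/32963077617076048747140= -641.53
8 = 8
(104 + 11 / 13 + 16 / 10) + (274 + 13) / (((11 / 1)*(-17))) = 1275198 / 12155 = 104.91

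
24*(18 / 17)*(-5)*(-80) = 172800 / 17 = 10164.71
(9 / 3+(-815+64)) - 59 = -807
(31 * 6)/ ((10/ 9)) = 837/ 5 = 167.40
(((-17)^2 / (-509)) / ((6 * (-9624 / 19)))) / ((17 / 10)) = 0.00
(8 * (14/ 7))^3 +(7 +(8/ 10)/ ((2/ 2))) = 20519/ 5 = 4103.80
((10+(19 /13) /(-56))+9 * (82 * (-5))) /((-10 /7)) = 2679059 /1040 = 2576.02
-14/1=-14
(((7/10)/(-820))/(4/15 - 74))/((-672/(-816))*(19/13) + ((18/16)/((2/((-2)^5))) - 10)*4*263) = -663/1686744231200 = -0.00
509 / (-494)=-509 / 494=-1.03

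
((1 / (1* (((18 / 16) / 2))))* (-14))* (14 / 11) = -3136 / 99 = -31.68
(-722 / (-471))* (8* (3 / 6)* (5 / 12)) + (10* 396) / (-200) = -17.25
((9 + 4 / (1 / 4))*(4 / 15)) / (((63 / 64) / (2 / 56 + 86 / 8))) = 96640 / 1323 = 73.05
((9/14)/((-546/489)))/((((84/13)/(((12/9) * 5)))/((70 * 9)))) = -36675/98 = -374.23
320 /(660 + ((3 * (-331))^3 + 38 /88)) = -14080 /43082423849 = -0.00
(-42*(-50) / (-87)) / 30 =-70 / 87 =-0.80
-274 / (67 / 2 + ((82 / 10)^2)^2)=-342500 / 5693397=-0.06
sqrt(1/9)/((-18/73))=-1.35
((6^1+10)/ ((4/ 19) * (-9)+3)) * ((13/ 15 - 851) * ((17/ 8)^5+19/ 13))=-41277077117/ 74880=-551243.02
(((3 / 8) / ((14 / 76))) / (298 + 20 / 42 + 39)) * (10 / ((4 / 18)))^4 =36905625 / 1492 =24735.67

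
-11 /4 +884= 3525 /4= 881.25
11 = 11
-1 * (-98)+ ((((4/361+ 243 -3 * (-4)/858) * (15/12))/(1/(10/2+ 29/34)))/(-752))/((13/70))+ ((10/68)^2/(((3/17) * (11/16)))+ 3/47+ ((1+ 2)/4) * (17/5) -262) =-5266876623781/30279986880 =-173.94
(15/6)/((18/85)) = 425/36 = 11.81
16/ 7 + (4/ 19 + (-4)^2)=2460/ 133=18.50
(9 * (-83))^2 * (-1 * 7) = -3906063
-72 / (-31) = 72 / 31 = 2.32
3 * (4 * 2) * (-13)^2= 4056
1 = 1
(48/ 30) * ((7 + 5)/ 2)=48/ 5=9.60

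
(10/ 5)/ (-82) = -1/ 41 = -0.02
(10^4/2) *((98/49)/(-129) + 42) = 27080000/129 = 209922.48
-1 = -1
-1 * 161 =-161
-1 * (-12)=12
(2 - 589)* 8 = -4696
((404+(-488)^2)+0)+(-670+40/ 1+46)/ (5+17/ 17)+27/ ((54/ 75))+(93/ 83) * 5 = 118769897/ 498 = 238493.77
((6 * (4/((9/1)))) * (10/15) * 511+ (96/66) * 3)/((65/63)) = 632576/715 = 884.72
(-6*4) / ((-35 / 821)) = 19704 / 35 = 562.97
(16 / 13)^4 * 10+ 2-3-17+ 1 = 169823 / 28561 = 5.95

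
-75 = -75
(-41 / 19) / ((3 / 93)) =-1271 / 19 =-66.89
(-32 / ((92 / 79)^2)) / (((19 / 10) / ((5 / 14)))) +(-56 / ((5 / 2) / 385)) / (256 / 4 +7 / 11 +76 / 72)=-124197070414 / 915133499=-135.71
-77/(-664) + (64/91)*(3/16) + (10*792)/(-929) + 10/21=-7.80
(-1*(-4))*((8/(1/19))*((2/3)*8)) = 9728/3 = 3242.67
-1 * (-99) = 99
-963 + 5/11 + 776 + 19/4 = -7999/44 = -181.80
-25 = -25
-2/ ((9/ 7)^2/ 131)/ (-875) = 1834/ 10125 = 0.18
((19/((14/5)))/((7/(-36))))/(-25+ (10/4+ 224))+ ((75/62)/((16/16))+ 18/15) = 441639/197470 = 2.24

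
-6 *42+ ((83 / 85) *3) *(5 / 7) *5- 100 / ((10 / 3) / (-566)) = 16738.46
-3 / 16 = -0.19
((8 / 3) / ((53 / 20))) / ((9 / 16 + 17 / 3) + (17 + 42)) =2560 / 165943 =0.02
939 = 939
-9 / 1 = -9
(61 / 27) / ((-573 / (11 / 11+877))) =-3.46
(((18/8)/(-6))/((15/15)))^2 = 9/64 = 0.14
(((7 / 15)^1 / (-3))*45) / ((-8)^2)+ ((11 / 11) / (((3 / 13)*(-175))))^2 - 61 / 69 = -402806857 / 405720000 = -0.99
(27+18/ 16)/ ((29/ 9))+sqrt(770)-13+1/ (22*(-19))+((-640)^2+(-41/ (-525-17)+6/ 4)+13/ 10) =sqrt(770)+26911136034067/ 65701240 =409626.35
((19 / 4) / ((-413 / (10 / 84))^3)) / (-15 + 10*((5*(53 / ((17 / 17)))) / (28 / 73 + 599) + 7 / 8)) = 1385575 / 22273502596611336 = 0.00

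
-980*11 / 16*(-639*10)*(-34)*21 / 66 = -93150225 / 2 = -46575112.50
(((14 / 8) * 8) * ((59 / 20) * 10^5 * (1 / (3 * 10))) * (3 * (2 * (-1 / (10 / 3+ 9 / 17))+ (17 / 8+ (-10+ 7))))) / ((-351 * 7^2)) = 16188125 / 484029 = 33.44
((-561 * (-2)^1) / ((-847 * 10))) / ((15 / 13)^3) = -37349 / 433125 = -0.09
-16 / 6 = -8 / 3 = -2.67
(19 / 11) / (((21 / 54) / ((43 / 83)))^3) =8810011656 / 2157352351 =4.08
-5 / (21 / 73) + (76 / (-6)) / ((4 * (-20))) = -14467 / 840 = -17.22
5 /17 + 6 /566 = 1466 /4811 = 0.30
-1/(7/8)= -1.14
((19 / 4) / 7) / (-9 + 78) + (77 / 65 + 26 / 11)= 4915069 / 1381380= 3.56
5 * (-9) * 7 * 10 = -3150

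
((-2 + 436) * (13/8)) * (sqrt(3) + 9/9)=2821/4 + 2821 * sqrt(3)/4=1926.78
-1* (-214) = 214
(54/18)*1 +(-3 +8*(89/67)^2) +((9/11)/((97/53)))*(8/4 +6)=84743680/4789763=17.69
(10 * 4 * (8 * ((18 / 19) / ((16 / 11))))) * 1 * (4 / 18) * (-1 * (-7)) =6160 / 19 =324.21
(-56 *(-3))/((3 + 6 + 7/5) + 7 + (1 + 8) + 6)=140/27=5.19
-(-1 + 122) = -121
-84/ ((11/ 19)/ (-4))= 6384/ 11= 580.36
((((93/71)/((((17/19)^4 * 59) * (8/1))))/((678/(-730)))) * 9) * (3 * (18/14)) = -358323453945/2213973999832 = -0.16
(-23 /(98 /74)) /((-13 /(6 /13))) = 5106 /8281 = 0.62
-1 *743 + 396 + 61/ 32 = -345.09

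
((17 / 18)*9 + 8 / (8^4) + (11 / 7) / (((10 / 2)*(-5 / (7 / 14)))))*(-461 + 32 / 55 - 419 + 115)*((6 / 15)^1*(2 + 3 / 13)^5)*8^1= -654488473832179313 / 571791220000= -1144628.41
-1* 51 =-51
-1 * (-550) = 550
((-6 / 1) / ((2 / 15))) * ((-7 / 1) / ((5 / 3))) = 189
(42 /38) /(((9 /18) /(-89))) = -3738 /19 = -196.74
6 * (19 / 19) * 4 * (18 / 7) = 432 / 7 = 61.71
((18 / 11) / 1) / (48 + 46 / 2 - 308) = -6 / 869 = -0.01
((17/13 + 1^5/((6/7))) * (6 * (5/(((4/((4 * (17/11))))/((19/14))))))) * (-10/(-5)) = 311695/1001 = 311.38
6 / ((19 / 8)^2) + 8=3272 / 361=9.06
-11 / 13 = -0.85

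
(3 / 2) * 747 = 2241 / 2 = 1120.50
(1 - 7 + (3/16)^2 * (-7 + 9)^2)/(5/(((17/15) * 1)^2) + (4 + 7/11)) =-397375/578432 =-0.69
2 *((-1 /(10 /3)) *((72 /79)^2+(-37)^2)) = -25647339 /31205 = -821.90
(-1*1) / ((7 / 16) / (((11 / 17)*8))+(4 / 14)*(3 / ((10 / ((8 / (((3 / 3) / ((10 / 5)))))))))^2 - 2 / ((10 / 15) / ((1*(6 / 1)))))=246400 / 2792359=0.09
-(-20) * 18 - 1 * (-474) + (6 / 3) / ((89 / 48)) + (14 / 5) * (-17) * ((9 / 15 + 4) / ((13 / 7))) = 20744348 / 28925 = 717.18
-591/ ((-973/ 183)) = 108153/ 973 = 111.15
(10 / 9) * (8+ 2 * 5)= 20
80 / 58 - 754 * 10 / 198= -105370 / 2871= -36.70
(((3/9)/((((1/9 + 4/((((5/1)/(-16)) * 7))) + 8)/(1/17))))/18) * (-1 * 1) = -35/201858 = -0.00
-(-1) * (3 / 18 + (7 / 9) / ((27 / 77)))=1159 / 486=2.38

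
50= 50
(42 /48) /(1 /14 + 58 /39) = 1911 /3404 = 0.56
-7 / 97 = -0.07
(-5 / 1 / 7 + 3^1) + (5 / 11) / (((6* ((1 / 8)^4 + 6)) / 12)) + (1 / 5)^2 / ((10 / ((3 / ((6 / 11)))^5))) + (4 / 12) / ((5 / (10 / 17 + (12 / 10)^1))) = 357500233661 / 15757368000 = 22.69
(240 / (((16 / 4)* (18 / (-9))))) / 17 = -30 / 17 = -1.76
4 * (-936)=-3744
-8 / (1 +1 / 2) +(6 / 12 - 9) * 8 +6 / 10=-1091 / 15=-72.73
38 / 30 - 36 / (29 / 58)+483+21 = 6499 / 15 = 433.27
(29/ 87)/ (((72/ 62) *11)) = 31/ 1188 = 0.03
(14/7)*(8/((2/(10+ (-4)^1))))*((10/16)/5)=6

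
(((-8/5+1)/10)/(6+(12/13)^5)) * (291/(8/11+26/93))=-3565526679/1371445000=-2.60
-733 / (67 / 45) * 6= -197910 / 67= -2953.88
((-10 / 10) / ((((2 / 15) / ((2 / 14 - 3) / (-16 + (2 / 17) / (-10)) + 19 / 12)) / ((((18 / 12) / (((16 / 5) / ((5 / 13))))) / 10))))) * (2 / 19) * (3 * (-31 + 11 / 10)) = 208462455 / 92678656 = 2.25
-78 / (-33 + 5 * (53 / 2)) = -156 / 199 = -0.78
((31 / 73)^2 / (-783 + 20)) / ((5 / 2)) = -1922 / 20330135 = -0.00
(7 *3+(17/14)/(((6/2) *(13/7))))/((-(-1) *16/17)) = 28135/1248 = 22.54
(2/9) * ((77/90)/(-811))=-77/328455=-0.00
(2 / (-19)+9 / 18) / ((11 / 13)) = 195 / 418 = 0.47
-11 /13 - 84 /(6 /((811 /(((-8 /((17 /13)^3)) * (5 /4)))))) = 27881806 /10985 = 2538.17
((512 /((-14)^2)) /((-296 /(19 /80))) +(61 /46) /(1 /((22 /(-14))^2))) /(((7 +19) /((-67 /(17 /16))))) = -365715748 /46077395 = -7.94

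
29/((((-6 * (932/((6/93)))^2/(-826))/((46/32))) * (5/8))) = 275471/6260607480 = 0.00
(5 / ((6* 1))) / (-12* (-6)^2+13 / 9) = -3 / 1550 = -0.00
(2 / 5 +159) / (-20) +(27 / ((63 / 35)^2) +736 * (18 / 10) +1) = 397849 / 300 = 1326.16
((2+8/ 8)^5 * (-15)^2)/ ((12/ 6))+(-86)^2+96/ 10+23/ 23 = 347441/ 10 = 34744.10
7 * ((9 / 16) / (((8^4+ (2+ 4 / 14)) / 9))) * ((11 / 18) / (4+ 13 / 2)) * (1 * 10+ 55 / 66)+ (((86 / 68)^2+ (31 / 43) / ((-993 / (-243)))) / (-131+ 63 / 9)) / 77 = 616432075931 / 117059384561152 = 0.01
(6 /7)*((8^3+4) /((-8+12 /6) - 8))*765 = -1184220 /49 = -24167.76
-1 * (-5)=5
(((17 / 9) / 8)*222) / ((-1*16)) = -629 / 192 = -3.28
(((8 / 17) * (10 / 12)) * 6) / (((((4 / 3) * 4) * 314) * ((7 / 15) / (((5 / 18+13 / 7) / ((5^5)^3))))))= 269 / 1277158203125000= 0.00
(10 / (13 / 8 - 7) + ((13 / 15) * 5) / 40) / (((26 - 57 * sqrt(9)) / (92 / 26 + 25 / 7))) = 5849527 / 68086200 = 0.09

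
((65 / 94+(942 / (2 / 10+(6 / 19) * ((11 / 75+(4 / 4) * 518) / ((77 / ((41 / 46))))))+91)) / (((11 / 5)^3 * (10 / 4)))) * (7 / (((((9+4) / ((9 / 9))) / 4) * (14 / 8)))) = 5978103751600 / 238760238431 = 25.04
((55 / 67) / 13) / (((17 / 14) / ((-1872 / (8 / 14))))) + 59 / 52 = -10022879 / 59228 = -169.23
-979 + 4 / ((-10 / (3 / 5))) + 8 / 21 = -978.86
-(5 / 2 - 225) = 445 / 2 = 222.50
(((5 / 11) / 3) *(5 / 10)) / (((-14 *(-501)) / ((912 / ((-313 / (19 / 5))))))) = -1444 / 12074601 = -0.00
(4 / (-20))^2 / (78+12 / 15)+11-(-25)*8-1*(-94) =600851 / 1970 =305.00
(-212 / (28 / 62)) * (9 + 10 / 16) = -18073 / 4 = -4518.25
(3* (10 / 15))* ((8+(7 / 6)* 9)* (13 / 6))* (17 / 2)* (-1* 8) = -16354 / 3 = -5451.33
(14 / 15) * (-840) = -784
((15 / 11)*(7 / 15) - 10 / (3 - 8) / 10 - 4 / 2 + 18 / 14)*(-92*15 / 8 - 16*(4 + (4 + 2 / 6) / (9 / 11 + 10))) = -29.65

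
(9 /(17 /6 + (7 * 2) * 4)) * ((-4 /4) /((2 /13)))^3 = -59319 /1412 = -42.01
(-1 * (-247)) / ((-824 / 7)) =-1729 / 824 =-2.10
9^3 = 729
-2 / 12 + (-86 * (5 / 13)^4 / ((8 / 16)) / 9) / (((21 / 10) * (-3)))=-3248029 / 32388174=-0.10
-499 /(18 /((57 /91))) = -9481 /546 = -17.36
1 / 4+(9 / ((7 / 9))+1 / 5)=12.02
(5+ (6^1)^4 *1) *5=6505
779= 779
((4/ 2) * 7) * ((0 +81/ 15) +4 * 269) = 75698/ 5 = 15139.60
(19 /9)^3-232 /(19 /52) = -8664335 /13851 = -625.54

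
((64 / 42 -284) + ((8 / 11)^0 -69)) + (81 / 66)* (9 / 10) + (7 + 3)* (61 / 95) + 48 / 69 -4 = -699067949 / 2018940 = -346.25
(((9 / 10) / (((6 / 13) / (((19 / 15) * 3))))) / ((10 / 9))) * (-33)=-220077 / 1000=-220.08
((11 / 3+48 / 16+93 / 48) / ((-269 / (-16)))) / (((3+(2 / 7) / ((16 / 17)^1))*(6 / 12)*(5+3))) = 5782 / 149295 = 0.04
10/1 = 10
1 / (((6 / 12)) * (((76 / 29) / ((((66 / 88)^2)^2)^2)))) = 190269 / 2490368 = 0.08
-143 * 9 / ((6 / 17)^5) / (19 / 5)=-1015197755 / 16416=-61841.97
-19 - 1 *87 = -106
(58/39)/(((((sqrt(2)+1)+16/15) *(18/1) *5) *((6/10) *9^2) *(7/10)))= 44950/101697687-7250 *sqrt(2)/33899229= 0.00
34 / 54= 17 / 27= 0.63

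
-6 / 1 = -6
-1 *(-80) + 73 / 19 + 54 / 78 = 20880 / 247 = 84.53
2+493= 495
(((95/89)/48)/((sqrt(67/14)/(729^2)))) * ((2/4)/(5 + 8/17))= 95364135 * sqrt(938)/5915296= 493.75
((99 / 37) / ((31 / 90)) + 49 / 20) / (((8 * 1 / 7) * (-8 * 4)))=-1640821 / 5872640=-0.28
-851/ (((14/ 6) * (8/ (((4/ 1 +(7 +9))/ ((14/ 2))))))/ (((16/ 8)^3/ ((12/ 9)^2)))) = -114885/ 196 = -586.15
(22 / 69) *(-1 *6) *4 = -176 / 23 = -7.65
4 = 4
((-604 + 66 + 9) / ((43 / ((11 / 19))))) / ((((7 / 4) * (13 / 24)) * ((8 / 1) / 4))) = -279312 / 74347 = -3.76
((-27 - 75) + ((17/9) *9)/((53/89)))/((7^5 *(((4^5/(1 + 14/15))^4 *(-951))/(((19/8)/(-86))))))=-52315453727/32441422396319281635655680000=-0.00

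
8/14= 4/7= 0.57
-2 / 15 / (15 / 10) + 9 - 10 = -49 / 45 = -1.09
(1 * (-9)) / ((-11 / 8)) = 72 / 11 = 6.55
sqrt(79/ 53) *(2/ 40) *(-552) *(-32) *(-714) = -769897.45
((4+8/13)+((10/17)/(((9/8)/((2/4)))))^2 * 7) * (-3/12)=-387535/304317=-1.27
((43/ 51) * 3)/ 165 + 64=179563/ 2805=64.02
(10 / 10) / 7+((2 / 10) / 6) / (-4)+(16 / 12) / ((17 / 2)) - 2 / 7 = 27 / 4760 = 0.01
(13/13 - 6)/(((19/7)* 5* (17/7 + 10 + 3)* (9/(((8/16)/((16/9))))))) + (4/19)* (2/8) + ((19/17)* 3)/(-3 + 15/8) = -3269057/1116288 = -2.93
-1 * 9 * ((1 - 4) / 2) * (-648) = -8748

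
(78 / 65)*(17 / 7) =102 / 35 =2.91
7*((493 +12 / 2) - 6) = 3451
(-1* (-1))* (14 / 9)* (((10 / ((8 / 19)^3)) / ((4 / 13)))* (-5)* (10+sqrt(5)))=-41435.41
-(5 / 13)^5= -3125 / 371293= -0.01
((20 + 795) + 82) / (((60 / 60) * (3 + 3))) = 299 / 2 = 149.50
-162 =-162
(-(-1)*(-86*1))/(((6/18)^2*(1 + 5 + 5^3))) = -774/131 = -5.91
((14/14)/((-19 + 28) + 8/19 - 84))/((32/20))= -0.01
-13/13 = -1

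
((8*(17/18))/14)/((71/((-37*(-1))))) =1258/4473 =0.28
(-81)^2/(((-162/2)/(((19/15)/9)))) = -57/5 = -11.40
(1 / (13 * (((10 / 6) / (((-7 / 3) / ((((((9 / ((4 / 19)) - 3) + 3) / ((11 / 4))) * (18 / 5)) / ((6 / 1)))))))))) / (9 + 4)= -77 / 86697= -0.00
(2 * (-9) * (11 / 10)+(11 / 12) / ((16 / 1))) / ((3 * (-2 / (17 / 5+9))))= 40.80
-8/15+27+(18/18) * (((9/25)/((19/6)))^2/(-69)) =412033459/15568125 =26.47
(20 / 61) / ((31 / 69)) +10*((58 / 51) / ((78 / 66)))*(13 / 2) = 63.28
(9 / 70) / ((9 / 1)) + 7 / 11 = 0.65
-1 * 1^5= -1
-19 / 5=-3.80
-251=-251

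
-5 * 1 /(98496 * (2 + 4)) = -5 /590976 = -0.00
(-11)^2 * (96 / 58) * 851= 4942608 / 29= 170434.76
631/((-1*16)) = -631/16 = -39.44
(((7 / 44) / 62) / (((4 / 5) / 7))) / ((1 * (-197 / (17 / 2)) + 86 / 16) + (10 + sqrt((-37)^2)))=0.00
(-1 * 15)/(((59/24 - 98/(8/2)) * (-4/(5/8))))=-225/2116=-0.11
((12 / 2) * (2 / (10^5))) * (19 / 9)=19 / 75000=0.00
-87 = -87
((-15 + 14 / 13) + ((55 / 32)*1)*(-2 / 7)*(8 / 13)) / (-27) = 863 / 1638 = 0.53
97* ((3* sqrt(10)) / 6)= 97* sqrt(10) / 2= 153.37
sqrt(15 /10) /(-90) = -sqrt(6) /180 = -0.01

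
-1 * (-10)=10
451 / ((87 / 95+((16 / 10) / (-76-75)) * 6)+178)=2.52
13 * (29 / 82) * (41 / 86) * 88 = 8294 / 43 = 192.88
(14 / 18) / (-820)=-7 / 7380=-0.00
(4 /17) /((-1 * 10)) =-2 /85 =-0.02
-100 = -100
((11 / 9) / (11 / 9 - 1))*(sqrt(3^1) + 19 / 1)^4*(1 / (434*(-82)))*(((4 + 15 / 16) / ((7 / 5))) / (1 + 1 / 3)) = -445888245 / 7971712 - 3219645*sqrt(3) / 284704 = -75.52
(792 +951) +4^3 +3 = 1810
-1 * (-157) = 157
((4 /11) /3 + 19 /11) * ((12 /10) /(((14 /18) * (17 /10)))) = 2196 /1309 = 1.68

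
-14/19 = -0.74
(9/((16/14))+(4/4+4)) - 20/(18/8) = 287/72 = 3.99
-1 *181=-181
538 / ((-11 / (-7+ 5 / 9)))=315.19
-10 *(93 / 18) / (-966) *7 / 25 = 31 / 2070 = 0.01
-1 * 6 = -6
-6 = -6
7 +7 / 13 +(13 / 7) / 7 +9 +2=11978 / 637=18.80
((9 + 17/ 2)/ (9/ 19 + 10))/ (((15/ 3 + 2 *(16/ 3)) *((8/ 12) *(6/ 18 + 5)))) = 17955/ 598592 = 0.03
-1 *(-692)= 692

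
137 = 137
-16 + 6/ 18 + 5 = -32/ 3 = -10.67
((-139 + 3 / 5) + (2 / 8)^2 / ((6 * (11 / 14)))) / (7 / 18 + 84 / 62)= -33976713 / 428120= -79.36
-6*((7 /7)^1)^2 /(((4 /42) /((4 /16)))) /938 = -9 /536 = -0.02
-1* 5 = -5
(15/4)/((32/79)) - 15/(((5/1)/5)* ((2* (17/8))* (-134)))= 1353555/145792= 9.28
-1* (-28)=28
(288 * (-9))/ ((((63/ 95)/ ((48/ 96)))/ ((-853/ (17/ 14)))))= 23338080/ 17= 1372828.24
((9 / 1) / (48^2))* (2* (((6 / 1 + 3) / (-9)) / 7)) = -1 / 896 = -0.00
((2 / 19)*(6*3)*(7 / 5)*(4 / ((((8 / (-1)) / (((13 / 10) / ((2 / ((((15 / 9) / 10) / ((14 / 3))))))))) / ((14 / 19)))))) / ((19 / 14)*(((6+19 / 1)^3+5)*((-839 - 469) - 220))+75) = 637 / 910059159500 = 0.00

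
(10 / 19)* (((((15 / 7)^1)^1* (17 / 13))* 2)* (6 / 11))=30600 / 19019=1.61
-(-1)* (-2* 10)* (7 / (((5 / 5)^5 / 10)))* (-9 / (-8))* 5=-7875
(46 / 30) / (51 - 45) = 23 / 90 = 0.26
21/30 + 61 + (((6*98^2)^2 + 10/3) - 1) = 99615763201/30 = 3320525440.03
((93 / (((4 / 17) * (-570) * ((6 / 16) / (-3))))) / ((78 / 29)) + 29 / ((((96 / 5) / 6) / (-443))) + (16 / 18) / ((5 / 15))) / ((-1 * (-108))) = -26412259 / 711360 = -37.13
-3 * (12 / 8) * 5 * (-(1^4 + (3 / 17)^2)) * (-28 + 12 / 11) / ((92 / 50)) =-24808500 / 73117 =-339.30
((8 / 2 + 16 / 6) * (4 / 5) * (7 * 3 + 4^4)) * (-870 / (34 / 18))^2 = 90573681600 / 289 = 313403742.56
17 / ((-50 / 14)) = -119 / 25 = -4.76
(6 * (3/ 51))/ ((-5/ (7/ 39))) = -14/ 1105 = -0.01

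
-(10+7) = -17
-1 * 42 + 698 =656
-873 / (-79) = 873 / 79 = 11.05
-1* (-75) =75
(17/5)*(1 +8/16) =51/10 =5.10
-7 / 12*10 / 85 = -7 / 102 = -0.07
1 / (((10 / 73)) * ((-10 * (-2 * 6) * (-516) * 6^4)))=-73 / 802483200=-0.00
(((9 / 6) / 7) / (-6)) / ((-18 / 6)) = 1 / 84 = 0.01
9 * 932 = 8388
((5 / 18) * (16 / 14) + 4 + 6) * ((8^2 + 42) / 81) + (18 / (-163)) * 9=10404014 / 831789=12.51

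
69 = 69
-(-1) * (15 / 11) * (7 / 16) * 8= 105 / 22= 4.77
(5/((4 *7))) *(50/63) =125/882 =0.14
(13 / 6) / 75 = 13 / 450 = 0.03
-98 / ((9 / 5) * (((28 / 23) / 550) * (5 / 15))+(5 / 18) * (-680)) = 13946625 / 26881061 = 0.52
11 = 11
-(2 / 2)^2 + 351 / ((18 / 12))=233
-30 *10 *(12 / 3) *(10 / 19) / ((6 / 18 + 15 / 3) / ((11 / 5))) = -4950 / 19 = -260.53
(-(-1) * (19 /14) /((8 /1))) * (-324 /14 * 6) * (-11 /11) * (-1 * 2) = -4617 /98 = -47.11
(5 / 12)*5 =25 / 12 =2.08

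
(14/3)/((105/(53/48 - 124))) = -5899/1080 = -5.46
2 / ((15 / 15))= 2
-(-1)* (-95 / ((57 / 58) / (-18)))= 1740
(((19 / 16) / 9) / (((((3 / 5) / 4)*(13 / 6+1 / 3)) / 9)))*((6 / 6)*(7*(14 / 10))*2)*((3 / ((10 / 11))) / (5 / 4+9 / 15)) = 20482 / 185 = 110.71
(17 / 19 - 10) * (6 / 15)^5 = -5536 / 59375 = -0.09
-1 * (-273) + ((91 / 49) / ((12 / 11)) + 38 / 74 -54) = 687539 / 3108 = 221.22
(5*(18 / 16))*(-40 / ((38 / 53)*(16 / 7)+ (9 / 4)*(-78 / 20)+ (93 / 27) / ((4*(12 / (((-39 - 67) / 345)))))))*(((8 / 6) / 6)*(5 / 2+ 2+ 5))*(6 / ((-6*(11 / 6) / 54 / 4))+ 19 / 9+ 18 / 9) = -7545.28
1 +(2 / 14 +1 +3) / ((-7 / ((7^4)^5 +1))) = -2313975722630748009 / 49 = -47223994339403020.59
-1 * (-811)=811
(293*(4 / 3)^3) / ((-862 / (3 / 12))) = -2344 / 11637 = -0.20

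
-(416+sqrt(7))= -416-sqrt(7)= -418.65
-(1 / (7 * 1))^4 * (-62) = 62 / 2401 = 0.03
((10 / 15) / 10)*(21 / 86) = 7 / 430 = 0.02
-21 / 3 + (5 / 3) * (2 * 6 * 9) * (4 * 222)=159833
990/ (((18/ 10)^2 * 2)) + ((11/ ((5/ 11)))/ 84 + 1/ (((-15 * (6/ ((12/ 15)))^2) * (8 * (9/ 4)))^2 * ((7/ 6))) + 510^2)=2241120479315657/ 8611312500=260253.07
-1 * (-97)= 97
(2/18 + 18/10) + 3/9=101/45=2.24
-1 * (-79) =79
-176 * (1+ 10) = -1936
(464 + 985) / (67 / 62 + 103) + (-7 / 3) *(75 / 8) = -45619 / 5736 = -7.95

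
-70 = -70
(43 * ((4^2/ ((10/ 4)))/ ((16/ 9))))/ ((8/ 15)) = 1161/ 4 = 290.25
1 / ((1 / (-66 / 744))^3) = -0.00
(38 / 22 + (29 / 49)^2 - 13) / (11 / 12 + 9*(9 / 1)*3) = -3461676 / 77304997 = -0.04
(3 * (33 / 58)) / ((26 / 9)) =891 / 1508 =0.59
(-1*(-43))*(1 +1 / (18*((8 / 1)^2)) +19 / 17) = 1784027 / 19584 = 91.10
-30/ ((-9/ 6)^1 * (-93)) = -20/ 93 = -0.22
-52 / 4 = -13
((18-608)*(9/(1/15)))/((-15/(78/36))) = 11505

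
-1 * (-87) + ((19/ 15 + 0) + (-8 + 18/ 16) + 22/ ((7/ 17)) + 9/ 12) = 113879/ 840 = 135.57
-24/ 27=-8/ 9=-0.89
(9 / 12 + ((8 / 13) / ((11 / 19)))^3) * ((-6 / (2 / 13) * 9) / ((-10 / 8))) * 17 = 10474312527 / 1124695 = 9313.02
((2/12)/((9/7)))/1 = 7/54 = 0.13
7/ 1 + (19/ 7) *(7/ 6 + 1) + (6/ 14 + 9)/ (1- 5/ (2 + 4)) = 2917/ 42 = 69.45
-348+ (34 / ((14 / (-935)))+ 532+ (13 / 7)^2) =-102080 / 49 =-2083.27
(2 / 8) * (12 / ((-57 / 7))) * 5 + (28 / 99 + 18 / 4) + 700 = 2644463 / 3762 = 702.94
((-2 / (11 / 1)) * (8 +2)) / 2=-10 / 11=-0.91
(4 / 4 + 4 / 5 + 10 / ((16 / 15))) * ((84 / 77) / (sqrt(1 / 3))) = 21.12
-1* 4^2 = -16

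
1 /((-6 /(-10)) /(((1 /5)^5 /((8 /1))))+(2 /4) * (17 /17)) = 2 /30001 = 0.00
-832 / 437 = -1.90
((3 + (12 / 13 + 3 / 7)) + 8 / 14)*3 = 192 / 13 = 14.77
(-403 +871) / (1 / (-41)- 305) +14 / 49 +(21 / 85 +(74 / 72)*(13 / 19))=-58397177 / 195757380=-0.30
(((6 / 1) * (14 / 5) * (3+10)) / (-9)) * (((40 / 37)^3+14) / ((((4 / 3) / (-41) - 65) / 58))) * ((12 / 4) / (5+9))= 143405470728 / 2025866735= 70.79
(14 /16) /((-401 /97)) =-679 /3208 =-0.21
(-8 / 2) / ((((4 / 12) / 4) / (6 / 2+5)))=-384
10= 10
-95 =-95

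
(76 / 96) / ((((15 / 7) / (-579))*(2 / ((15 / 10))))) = -160.43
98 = 98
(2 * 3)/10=3/5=0.60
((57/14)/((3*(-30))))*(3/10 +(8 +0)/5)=-361/4200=-0.09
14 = 14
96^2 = 9216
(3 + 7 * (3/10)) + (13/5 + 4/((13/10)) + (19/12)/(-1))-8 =1.19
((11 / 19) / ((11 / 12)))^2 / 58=72 / 10469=0.01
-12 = -12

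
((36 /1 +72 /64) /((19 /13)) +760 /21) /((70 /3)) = 196601 /74480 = 2.64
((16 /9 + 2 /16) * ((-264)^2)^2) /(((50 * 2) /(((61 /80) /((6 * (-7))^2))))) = 244709674 /6125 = 39952.60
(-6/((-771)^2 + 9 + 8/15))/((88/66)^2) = -405/71334064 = -0.00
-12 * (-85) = 1020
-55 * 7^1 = -385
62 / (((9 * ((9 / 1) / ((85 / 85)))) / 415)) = 25730 / 81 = 317.65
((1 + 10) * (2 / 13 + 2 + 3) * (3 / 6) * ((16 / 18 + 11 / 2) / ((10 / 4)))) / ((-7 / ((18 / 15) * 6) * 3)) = -33902 / 1365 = -24.84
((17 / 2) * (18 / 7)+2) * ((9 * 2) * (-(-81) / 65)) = 243486 / 455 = 535.13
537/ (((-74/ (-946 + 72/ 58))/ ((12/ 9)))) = 9808484/ 1073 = 9141.18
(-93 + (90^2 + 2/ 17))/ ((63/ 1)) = 136121/ 1071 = 127.10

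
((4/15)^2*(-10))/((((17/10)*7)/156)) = -3328/357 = -9.32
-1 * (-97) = 97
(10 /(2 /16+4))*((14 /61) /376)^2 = 245 /271249737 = 0.00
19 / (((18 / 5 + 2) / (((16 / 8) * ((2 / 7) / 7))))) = 95 / 343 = 0.28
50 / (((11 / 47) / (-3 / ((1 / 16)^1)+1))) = -110450 / 11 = -10040.91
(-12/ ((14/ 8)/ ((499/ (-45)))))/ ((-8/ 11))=-10978/ 105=-104.55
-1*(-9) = 9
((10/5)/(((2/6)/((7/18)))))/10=7/30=0.23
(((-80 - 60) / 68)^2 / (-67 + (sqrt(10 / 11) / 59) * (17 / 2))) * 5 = -0.32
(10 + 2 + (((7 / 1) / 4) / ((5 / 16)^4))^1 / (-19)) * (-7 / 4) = -48671 / 11875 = -4.10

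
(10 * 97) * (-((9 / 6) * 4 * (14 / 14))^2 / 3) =-11640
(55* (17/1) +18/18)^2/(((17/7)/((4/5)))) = 24530688/85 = 288596.33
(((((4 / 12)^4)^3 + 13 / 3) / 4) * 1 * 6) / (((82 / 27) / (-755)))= -434674640 / 269001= -1615.88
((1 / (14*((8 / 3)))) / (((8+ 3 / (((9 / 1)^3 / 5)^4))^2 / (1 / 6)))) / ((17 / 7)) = 8862938119652501095929 / 308572054085960371187244064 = 0.00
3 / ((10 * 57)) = 1 / 190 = 0.01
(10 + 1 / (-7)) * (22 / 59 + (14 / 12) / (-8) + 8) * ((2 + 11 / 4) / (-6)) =-10181663 / 158592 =-64.20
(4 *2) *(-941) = -7528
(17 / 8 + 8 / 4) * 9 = 297 / 8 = 37.12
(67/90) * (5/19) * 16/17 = 536/2907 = 0.18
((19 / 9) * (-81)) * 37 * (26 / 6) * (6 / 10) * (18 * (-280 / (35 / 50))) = 118441440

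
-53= -53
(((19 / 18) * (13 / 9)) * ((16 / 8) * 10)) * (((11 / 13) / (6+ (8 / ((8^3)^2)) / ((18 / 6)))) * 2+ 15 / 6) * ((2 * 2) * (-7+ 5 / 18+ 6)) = -21076016494 / 85996485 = -245.08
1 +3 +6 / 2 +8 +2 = 17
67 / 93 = 0.72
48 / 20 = 12 / 5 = 2.40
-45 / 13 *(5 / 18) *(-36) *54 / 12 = 2025 / 13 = 155.77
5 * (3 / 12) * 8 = 10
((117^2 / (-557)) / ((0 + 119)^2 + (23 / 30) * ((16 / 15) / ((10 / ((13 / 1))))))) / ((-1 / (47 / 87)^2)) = 3779875125 / 7463288652277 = 0.00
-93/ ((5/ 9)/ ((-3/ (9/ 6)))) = 1674/ 5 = 334.80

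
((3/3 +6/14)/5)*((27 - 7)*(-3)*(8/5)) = -192/7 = -27.43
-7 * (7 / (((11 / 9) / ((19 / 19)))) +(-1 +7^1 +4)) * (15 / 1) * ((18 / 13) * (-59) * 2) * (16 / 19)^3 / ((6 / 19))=26338959360 / 51623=510217.53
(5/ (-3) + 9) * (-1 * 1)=-22/ 3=-7.33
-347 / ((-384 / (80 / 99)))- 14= -31529 / 2376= -13.27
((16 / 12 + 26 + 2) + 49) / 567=235 / 1701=0.14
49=49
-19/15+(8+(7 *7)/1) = 836/15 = 55.73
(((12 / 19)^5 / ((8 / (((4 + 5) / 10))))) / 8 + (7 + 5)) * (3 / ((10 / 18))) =4011752772 / 61902475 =64.81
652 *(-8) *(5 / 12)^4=-101875 / 648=-157.21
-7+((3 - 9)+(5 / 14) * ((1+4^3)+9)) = 94 / 7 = 13.43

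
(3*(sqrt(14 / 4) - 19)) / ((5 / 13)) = -741 / 5 + 39*sqrt(14) / 10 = -133.61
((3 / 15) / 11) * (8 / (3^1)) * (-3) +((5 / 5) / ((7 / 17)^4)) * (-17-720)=-3385542943 / 132055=-25637.37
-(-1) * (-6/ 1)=-6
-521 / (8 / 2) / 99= -521 / 396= -1.32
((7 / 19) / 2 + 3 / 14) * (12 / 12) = 53 / 133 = 0.40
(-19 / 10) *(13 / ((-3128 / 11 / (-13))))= -35321 / 31280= -1.13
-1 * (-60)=60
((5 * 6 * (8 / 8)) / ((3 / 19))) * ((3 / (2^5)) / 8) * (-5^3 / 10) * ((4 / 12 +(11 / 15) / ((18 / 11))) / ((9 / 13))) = -1302925 / 41472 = -31.42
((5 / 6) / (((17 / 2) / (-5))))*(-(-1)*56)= -1400 / 51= -27.45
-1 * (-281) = 281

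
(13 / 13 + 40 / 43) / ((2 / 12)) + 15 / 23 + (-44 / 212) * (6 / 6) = 630368 / 52417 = 12.03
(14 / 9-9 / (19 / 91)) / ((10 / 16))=-11368 / 171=-66.48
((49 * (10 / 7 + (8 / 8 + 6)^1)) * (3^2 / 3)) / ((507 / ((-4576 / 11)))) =-13216 / 13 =-1016.62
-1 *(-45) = 45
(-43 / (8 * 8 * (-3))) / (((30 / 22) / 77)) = 36421 / 2880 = 12.65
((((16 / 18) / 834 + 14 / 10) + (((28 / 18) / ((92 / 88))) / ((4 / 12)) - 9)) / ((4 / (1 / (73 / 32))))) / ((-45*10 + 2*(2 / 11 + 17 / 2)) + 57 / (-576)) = 7620783104 / 9598298894865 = 0.00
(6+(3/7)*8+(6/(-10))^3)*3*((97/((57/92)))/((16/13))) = 233793183/66500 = 3515.69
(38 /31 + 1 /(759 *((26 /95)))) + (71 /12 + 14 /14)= 3322757 /407836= 8.15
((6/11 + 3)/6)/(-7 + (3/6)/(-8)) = -104/1243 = -0.08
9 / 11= 0.82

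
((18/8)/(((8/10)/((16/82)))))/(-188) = -0.00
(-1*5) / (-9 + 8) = 5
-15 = -15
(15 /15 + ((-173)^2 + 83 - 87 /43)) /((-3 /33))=-14195192 /43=-330120.74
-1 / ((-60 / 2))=1 / 30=0.03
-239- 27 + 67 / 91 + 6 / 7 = -264.41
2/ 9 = 0.22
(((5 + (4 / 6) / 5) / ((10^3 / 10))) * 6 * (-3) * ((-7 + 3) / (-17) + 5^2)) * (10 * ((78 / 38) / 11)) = -351351 / 8075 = -43.51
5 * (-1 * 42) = -210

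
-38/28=-19/14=-1.36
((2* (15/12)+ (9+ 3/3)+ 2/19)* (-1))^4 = 52643172481/2085136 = 25246.88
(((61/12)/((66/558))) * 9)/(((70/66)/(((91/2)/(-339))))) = -221247/4520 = -48.95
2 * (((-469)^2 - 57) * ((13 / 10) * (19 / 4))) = 13579072 / 5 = 2715814.40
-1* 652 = -652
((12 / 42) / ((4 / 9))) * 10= 45 / 7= 6.43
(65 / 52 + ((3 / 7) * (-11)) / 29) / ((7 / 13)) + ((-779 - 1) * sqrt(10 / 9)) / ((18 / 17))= 11479 / 5684 - 2210 * sqrt(10) / 9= -774.50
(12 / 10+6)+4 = 56 / 5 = 11.20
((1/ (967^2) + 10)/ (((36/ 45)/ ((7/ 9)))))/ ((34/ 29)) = 9491154365/ 1144548936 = 8.29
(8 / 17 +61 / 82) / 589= 1693 / 821066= 0.00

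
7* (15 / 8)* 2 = 105 / 4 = 26.25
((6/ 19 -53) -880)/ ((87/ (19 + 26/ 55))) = -575127/ 2755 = -208.76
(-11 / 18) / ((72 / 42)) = -77 / 216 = -0.36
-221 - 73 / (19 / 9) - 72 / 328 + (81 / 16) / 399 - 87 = -29907373 / 87248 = -342.79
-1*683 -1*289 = -972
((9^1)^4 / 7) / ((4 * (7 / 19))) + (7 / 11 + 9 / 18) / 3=4116197 / 6468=636.39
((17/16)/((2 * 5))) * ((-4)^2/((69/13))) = 221/690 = 0.32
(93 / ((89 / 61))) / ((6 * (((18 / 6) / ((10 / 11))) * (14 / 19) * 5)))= 35929 / 41118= 0.87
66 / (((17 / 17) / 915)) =60390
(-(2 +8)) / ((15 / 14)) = -28 / 3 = -9.33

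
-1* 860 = -860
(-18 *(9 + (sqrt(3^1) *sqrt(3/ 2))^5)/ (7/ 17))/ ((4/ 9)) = -334611 *sqrt(2)/ 112 - 12393/ 14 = -5110.32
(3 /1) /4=3 /4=0.75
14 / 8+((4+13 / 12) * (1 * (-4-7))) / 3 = -152 / 9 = -16.89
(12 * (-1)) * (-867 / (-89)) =-10404 / 89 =-116.90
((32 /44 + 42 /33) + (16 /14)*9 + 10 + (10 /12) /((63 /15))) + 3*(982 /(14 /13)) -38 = 48961 /18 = 2720.06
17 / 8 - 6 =-31 / 8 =-3.88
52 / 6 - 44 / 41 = 934 / 123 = 7.59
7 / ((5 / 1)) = 7 / 5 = 1.40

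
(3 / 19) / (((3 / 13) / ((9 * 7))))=819 / 19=43.11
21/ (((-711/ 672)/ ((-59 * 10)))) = 925120/ 79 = 11710.38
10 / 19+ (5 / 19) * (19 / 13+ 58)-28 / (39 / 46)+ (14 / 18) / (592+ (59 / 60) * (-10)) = -6230519 / 369759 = -16.85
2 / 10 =1 / 5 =0.20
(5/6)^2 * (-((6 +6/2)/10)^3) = -81/160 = -0.51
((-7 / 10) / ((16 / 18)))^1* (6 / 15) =-63 / 200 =-0.32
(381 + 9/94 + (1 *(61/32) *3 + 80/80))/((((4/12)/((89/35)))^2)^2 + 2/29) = 85963663711628757/15352472795168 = 5599.34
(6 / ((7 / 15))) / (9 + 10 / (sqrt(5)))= 810 / 427 - 180 * sqrt(5) / 427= 0.95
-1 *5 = -5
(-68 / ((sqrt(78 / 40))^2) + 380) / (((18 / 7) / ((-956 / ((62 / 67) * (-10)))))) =150874486 / 10881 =13865.87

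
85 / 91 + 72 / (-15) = -1759 / 455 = -3.87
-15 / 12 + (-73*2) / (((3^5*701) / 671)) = -1.83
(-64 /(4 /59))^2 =891136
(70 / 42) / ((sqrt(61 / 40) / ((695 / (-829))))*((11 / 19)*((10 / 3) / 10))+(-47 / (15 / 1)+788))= 1204163950*sqrt(610) / 38669719765676139+1346152033000 / 633929832224199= 0.00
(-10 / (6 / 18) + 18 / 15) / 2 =-72 / 5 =-14.40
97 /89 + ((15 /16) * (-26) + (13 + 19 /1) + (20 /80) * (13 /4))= 13567 /1424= 9.53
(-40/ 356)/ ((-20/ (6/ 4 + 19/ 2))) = 0.06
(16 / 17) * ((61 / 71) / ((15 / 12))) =3904 / 6035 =0.65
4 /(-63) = -0.06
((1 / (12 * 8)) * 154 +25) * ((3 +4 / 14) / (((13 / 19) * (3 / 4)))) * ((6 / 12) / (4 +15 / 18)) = 558049 / 31668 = 17.62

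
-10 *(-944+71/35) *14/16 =8242.25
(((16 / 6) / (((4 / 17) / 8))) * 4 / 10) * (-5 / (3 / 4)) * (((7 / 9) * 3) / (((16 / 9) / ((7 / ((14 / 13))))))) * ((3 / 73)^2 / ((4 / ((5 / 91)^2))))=-1275 / 484939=-0.00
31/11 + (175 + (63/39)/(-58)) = 1474593/8294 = 177.79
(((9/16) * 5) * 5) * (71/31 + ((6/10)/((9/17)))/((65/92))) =353127/6448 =54.77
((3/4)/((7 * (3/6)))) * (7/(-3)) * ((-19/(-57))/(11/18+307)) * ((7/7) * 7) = -3/791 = -0.00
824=824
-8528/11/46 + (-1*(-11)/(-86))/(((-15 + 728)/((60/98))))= -278513503/16525201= -16.85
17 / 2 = 8.50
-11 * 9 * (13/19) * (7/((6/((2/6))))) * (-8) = 4004/19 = 210.74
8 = 8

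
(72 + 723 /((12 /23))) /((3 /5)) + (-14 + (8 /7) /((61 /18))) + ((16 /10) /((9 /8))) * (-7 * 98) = 110699623 /76860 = 1440.28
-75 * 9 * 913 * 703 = -433241325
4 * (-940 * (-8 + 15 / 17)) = 454960 / 17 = 26762.35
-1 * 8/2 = -4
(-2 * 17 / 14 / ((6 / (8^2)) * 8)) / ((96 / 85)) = -1445 / 504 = -2.87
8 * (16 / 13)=128 / 13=9.85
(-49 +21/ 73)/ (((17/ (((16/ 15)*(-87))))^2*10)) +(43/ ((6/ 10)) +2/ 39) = -7553016607/ 102847875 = -73.44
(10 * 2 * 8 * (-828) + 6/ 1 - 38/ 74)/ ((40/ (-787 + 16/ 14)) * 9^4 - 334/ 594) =8008149121929/ 20221662799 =396.02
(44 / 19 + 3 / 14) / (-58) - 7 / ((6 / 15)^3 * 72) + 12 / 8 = -139339 / 2221632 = -0.06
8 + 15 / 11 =103 / 11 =9.36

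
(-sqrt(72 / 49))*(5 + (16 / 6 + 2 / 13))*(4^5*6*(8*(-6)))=179896320*sqrt(2) / 91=2795734.24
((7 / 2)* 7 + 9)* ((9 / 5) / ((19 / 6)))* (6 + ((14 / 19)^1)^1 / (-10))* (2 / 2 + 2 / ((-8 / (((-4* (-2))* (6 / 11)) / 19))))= 106.37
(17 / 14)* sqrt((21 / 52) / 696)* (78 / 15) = 17* sqrt(5278) / 8120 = 0.15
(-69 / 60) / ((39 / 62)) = -713 / 390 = -1.83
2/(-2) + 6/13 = -7/13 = -0.54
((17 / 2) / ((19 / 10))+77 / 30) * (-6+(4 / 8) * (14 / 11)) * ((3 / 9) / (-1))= 236767 / 18810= 12.59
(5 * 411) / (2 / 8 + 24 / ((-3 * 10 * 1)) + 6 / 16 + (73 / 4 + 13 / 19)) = 1561800 / 14257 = 109.55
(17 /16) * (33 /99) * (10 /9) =85 /216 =0.39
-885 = -885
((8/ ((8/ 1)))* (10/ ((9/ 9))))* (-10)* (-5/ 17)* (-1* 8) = -4000/ 17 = -235.29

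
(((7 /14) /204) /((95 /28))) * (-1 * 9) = -21 /3230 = -0.01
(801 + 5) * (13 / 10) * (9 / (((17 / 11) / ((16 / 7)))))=13947.19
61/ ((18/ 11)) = 671/ 18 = 37.28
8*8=64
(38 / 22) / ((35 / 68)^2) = 87856 / 13475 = 6.52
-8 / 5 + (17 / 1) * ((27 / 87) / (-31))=-7957 / 4495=-1.77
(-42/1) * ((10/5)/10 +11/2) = -1197/5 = -239.40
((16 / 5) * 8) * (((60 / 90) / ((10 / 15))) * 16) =2048 / 5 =409.60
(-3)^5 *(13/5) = -3159/5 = -631.80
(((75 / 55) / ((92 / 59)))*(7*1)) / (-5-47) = -6195 / 52624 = -0.12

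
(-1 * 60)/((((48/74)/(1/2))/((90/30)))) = -138.75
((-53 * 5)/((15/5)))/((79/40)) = -10600/237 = -44.73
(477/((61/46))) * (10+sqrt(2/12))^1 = 3657 * sqrt(6)/61+219420/61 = 3743.90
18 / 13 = 1.38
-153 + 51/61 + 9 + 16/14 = -60643/427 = -142.02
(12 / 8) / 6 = 1 / 4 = 0.25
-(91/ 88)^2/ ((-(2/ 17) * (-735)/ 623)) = -1789879/ 232320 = -7.70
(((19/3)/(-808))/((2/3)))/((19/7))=-7/1616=-0.00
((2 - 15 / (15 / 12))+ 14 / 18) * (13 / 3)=-1079 / 27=-39.96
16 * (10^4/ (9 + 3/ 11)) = 17254.90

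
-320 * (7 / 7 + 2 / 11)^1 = -4160 / 11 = -378.18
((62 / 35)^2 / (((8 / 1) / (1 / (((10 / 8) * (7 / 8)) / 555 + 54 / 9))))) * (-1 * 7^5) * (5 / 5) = -585410448 / 532975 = -1098.38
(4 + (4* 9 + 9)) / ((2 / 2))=49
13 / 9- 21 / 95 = 1046 / 855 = 1.22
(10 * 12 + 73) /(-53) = -193 /53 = -3.64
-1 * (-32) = 32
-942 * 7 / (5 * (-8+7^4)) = -0.55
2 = 2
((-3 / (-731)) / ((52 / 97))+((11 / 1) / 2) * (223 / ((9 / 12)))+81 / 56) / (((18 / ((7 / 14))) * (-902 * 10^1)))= -237557969 / 47128798080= -0.01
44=44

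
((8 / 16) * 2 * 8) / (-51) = -8 / 51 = -0.16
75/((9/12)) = 100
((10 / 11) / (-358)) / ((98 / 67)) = -335 / 192962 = -0.00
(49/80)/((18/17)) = 833/1440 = 0.58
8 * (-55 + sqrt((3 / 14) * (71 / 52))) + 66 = -374 + 2 * sqrt(38766) / 91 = -369.67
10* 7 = 70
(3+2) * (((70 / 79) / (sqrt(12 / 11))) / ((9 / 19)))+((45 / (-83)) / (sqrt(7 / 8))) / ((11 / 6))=-540 * sqrt(14) / 6391+3325 * sqrt(33) / 2133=8.64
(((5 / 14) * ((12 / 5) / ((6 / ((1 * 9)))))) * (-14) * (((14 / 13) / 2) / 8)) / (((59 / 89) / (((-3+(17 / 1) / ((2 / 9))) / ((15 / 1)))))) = -274743 / 30680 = -8.96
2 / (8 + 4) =1 / 6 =0.17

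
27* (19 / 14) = 513 / 14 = 36.64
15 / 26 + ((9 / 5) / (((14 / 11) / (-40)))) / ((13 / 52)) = -41079 / 182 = -225.71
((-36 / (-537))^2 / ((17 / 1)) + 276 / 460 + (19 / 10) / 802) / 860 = 2632586087 / 3756884148400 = 0.00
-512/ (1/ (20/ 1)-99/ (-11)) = -56.57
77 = 77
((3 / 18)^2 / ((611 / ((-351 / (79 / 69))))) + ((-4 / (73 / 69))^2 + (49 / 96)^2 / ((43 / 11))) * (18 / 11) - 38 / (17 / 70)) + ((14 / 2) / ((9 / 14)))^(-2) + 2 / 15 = -389736605538354601147 / 2933824369478069760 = -132.84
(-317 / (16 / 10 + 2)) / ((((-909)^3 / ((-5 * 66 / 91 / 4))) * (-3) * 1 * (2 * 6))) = 87175 / 29526827632848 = 0.00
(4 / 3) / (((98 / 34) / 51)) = 23.59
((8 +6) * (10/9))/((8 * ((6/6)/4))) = 70/9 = 7.78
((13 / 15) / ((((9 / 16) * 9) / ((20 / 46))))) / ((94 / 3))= 208 / 87561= 0.00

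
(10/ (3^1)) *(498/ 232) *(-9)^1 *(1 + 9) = -18675/ 29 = -643.97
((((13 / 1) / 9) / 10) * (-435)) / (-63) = 377 / 378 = 1.00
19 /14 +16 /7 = 3.64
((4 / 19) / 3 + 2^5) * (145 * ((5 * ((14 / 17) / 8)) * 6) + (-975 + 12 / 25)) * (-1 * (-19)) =-136404446 / 425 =-320951.64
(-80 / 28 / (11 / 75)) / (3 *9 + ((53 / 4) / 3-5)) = -18000 / 24409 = -0.74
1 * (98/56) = 7/4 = 1.75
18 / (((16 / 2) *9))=1 / 4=0.25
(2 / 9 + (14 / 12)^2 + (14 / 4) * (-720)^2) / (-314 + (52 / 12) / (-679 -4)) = -14870835377 / 2573596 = -5778.23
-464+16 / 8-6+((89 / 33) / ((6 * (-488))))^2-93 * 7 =-10447204855823 / 9336197376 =-1119.00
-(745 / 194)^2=-555025 / 37636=-14.75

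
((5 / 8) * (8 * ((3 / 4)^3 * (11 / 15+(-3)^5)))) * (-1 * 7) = 114471 / 32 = 3577.22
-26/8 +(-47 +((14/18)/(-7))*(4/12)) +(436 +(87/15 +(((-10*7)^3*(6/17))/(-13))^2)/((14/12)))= 13722651487753867/184618980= 74329581.32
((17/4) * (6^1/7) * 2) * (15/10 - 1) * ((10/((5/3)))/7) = 153/49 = 3.12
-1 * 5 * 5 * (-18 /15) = 30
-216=-216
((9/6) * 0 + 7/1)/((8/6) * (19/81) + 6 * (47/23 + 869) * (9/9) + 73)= 5589/4231331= 0.00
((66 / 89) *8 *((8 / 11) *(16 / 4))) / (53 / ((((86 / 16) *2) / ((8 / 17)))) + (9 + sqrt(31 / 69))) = 320549932800 / 209517255563-410389248 *sqrt(2139) / 209517255563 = 1.44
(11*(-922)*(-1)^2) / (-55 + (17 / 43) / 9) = 1962477 / 10634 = 184.55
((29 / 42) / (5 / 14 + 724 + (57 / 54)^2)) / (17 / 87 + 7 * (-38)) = -136242 / 38049158125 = -0.00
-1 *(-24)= 24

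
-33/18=-11/6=-1.83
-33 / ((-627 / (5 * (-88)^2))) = 38720 / 19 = 2037.89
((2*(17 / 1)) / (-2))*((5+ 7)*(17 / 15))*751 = -868156 / 5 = -173631.20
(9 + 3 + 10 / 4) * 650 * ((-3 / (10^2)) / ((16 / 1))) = -17.67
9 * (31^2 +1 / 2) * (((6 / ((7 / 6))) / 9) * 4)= 19779.43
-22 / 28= -11 / 14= -0.79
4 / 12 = 0.33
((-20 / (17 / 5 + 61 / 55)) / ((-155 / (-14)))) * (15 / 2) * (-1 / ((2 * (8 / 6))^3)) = 155925 / 984064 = 0.16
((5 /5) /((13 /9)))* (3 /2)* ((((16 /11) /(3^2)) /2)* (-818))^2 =21411968 /4719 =4537.40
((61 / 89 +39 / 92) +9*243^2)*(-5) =-2657210.55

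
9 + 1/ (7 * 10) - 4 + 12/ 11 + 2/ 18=43079/ 6930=6.22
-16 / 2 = -8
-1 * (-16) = 16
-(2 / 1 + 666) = -668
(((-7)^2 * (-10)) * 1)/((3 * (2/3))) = -245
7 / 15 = 0.47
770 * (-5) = -3850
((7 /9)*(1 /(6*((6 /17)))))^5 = 23863536599 /3570467226624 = 0.01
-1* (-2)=2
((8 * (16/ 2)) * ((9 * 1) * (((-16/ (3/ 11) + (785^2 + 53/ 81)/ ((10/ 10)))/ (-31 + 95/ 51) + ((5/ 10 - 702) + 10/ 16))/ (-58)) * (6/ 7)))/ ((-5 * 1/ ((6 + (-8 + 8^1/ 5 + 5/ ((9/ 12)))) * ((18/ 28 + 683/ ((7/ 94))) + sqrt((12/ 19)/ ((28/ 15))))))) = -33859426262993192/ 15837045 - 527352001168 * sqrt(665)/ 100301285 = -2138124473.06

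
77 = 77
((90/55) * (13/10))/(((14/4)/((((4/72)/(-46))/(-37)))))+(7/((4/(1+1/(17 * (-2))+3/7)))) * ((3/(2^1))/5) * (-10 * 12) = -490960937/5569795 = -88.15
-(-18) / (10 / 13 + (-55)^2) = 0.01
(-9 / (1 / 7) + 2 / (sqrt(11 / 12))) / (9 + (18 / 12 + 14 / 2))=-18 / 5 + 8 * sqrt(33) / 385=-3.48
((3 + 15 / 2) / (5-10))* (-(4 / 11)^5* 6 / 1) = 64512 / 805255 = 0.08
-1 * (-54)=54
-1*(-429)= 429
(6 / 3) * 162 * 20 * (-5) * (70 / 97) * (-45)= 102060000 / 97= 1052164.95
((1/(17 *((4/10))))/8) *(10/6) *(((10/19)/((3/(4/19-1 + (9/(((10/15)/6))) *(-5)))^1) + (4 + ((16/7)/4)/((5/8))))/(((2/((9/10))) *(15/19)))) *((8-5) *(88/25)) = -3454308/282625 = -12.22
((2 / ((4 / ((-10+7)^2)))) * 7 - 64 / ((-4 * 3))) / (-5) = -221 / 30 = -7.37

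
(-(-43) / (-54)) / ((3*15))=-43 / 2430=-0.02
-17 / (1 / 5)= -85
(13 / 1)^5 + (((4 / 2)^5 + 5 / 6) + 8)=2228003 / 6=371333.83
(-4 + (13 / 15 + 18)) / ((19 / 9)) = 669 / 95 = 7.04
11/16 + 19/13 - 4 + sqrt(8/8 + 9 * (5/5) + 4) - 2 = -801/208 + sqrt(14) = -0.11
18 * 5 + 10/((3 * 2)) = 91.67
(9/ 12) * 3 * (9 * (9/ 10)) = 729/ 40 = 18.22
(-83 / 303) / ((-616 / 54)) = 747 / 31108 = 0.02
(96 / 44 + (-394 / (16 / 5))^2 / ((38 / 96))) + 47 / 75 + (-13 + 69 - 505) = 37852.16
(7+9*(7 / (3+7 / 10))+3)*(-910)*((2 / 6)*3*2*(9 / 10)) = -1638000 / 37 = -44270.27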